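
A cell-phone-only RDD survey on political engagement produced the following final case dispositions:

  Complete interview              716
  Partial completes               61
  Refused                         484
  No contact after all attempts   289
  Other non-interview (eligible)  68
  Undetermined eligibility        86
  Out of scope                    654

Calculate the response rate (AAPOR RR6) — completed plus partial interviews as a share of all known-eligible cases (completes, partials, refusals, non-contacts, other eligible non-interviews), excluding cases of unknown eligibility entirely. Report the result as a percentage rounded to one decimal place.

48.0%

Num: 716 + 61 = 777
Base: 716 + 61 + 484 + 289 + 68 = 1618
RR6 = 777 / 1618 = 0.4802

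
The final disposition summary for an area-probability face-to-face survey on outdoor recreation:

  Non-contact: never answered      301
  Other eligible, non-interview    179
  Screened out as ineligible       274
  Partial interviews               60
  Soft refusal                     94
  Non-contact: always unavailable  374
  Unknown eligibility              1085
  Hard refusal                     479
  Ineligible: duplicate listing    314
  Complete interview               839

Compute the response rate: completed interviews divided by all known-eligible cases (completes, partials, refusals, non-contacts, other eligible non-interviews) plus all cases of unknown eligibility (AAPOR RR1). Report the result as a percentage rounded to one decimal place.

Refusal or break-off = 479 + 94 = 573
No contact after all attempts = 301 + 374 = 675
Ineligible = 274 + 314 = 588
Num: 839
Base: 839 + 60 + 573 + 675 + 179 + 1085 = 3411
RR1 = 839 / 3411 = 0.2460

24.6%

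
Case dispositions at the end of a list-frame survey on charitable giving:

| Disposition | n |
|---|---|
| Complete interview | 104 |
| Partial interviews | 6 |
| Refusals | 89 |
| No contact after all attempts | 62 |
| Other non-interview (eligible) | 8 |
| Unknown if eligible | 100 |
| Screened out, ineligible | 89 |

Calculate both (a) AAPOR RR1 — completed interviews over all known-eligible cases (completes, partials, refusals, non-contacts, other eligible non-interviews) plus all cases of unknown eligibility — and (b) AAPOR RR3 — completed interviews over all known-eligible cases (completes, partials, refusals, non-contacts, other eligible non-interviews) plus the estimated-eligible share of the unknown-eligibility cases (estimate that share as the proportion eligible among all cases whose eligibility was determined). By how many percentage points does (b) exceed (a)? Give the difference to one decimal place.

Num → 104
Base → 104 + 6 + 89 + 62 + 8 + 100 = 369
RR1 = 104 / 369 = 0.2818
Eligible (known) → 104 + 6 + 89 + 62 + 8 = 269
e = 269 / (269 + 89) = 269 / 358 = 0.7514
e × U → 0.7514 × 100 = 75.14
Base → 269 + 75.14 = 344.14
RR3 = 104 / 344.14 = 0.3022
Difference = 30.22 − 28.18 = 2.04 percentage points

2.0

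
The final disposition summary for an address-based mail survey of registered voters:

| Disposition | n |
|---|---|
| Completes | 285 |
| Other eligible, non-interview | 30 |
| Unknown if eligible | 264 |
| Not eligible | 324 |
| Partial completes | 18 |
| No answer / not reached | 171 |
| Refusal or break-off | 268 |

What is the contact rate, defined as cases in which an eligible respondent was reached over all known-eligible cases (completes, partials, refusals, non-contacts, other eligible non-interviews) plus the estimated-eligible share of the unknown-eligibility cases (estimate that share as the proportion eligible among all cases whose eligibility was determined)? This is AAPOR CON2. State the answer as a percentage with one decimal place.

Numerator → 285 + 18 + 268 + 30 = 601
Known eligible → 285 + 18 + 268 + 171 + 30 = 772
e = 772 / (772 + 324) = 772 / 1096 = 0.7044
Eligible share of unknowns → 0.7044 × 264 = 185.96
Denominator → 772 + 185.96 = 957.96
CON2 = 601 / 957.96 = 0.6274

62.7%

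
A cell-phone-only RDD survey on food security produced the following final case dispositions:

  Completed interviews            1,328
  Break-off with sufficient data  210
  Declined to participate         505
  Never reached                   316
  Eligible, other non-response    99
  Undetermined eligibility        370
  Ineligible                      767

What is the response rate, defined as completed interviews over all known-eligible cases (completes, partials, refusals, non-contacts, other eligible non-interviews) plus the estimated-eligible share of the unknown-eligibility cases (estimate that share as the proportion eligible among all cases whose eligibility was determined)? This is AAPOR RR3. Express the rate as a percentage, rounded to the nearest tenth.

48.5%

Top → 1328
Known eligible → 1328 + 210 + 505 + 316 + 99 = 2458
e = 2458 / (2458 + 767) = 2458 / 3225 = 0.7622
Estimated eligible among unknowns → 0.7622 × 370 = 282.01
Denom → 2458 + 282.01 = 2740.01
RR3 = 1328 / 2740.01 = 0.4847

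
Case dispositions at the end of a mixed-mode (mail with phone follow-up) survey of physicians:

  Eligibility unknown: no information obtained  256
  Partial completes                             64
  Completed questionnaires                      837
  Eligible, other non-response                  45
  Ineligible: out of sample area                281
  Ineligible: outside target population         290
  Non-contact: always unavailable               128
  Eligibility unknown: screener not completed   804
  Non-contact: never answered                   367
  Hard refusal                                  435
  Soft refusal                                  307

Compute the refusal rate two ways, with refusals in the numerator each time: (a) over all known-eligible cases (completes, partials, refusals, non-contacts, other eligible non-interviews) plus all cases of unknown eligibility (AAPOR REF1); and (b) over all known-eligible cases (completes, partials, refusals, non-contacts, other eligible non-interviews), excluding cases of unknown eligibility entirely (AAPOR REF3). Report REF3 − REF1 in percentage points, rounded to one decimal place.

11.1

Refused = 435 + 307 = 742
Non-contacts = 367 + 128 = 495
Unknown if eligible = 804 + 256 = 1060
Screened out, ineligible = 290 + 281 = 571
Num → 742
Base → 837 + 64 + 742 + 495 + 45 + 1060 = 3243
REF1 = 742 / 3243 = 0.2288
Base → 837 + 64 + 742 + 495 + 45 = 2183
REF3 = 742 / 2183 = 0.3399
Difference = 33.99 − 22.88 = 11.11 percentage points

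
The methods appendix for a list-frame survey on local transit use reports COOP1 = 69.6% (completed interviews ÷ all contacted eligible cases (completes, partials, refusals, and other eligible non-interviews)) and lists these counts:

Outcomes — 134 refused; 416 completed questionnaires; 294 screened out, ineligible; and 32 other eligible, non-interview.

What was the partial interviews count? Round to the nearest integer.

COOP1 = 416 / D = 0.696
D = 416 / 0.696 = 597.7
Other denominator terms total 582
partial interviews = 597.7 − 582 ≈ 16

16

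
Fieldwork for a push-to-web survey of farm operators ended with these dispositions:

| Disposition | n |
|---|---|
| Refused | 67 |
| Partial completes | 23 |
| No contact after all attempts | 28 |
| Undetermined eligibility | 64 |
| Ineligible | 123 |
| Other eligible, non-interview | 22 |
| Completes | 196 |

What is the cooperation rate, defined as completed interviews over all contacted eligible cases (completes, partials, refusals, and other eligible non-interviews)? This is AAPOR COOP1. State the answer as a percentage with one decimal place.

63.6%

Top = 196
Denominator = 196 + 23 + 67 + 22 = 308
COOP1 = 196 / 308 = 0.6364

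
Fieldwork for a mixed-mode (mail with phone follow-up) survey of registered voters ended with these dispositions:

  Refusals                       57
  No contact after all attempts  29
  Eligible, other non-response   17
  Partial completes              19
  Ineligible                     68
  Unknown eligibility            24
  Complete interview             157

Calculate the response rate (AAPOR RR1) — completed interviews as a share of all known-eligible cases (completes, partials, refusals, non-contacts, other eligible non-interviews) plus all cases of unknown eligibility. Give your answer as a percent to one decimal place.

Numerator → 157
Denominator → 157 + 19 + 57 + 29 + 17 + 24 = 303
RR1 = 157 / 303 = 0.5182

51.8%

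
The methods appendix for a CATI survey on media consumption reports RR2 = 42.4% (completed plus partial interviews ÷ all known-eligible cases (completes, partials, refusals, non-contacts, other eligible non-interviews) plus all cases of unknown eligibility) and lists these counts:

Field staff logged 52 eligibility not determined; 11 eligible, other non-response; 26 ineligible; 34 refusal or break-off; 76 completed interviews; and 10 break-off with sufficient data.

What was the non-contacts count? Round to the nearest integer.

20

Top → 76 + 10 = 86
RR2 = 86 / D = 0.424
D = 86 / 0.424 = 202.8
Rest of base = 183
non-contacts = 202.8 − 183 ≈ 20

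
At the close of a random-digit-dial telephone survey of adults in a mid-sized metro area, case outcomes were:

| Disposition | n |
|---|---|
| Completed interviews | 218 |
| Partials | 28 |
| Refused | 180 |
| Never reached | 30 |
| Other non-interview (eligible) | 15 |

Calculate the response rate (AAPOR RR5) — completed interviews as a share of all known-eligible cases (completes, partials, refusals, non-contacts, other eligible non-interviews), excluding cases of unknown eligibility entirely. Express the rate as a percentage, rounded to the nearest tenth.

Numerator → 218
Denominator → 218 + 28 + 180 + 30 + 15 = 471
RR5 = 218 / 471 = 0.4628

46.3%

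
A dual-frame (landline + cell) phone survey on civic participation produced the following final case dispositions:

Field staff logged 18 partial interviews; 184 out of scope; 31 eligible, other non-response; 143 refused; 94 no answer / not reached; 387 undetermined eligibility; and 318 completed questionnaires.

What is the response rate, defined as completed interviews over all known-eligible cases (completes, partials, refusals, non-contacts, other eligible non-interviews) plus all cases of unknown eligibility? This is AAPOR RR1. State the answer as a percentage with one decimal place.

32.1%

Numerator → 318
Denom → 318 + 18 + 143 + 94 + 31 + 387 = 991
RR1 = 318 / 991 = 0.3209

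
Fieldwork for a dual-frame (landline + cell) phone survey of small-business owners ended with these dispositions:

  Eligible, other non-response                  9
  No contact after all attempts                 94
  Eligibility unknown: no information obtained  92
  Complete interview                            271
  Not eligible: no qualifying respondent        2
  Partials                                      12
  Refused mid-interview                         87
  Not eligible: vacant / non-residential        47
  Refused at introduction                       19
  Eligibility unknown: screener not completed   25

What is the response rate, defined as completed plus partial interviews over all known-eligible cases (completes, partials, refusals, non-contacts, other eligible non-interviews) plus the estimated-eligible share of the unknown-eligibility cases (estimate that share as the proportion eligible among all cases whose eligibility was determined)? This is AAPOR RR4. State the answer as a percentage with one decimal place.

Refused = 19 + 87 = 106
Eligibility not determined = 25 + 92 = 117
Out of scope = 2 + 47 = 49
Numerator = 271 + 12 = 283
Known eligible = 271 + 12 + 106 + 94 + 9 = 492
e = 492 / (492 + 49) = 492 / 541 = 0.9094
e × U = 0.9094 × 117 = 106.40
Denom = 492 + 106.40 = 598.40
RR4 = 283 / 598.40 = 0.4729

47.3%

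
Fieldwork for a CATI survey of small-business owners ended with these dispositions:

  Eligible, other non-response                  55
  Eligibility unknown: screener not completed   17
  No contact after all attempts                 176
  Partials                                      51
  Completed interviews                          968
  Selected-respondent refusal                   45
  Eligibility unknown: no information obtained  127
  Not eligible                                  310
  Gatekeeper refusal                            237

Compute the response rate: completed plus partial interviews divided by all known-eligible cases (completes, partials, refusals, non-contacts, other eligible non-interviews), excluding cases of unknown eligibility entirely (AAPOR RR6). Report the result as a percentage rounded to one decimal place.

66.5%

Refused = 237 + 45 = 282
Undetermined eligibility = 17 + 127 = 144
Numerator: 968 + 51 = 1019
Denom: 968 + 51 + 282 + 176 + 55 = 1532
RR6 = 1019 / 1532 = 0.6651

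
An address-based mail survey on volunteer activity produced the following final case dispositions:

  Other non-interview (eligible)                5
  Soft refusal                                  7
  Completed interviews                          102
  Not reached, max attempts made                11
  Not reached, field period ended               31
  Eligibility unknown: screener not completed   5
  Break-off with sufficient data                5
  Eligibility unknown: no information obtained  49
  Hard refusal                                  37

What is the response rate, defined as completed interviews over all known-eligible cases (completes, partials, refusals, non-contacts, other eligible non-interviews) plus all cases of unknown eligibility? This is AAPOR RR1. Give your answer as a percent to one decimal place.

40.5%

Refused = 37 + 7 = 44
Non-contacts = 31 + 11 = 42
Unknown eligibility = 5 + 49 = 54
Numerator = 102
Base = 102 + 5 + 44 + 42 + 5 + 54 = 252
RR1 = 102 / 252 = 0.4048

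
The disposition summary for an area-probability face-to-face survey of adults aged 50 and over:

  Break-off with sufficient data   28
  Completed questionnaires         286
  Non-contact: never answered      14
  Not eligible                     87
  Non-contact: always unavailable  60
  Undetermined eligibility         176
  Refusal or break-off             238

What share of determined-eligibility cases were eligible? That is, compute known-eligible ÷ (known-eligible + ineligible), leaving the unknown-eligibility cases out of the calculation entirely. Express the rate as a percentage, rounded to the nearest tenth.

Non-contacts = 14 + 60 = 74
Known eligible: 286 + 28 + 238 + 74 = 626
e = 626 / (626 + 87) = 626 / 713 = 0.8780

87.8%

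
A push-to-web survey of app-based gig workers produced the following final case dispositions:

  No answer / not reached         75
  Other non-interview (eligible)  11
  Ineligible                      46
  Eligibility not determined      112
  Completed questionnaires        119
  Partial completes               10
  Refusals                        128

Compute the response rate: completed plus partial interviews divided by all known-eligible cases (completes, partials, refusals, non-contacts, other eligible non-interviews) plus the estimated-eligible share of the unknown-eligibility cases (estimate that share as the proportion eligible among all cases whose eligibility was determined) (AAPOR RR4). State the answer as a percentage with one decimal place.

29.2%

Numerator: 119 + 10 = 129
Known eligible: 119 + 10 + 128 + 75 + 11 = 343
e = 343 / (343 + 46) = 343 / 389 = 0.8817
Eligible share of unknowns: 0.8817 × 112 = 98.75
Denominator: 343 + 98.75 = 441.75
RR4 = 129 / 441.75 = 0.2920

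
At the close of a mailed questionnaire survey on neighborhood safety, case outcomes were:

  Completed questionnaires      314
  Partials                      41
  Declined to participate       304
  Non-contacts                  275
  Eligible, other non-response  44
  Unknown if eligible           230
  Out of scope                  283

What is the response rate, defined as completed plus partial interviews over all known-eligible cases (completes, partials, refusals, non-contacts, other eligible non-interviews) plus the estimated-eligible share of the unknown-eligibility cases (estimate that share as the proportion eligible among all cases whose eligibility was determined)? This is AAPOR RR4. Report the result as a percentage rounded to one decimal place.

30.7%

Numerator: 314 + 41 = 355
Eligible (known): 314 + 41 + 304 + 275 + 44 = 978
e = 978 / (978 + 283) = 978 / 1261 = 0.7756
Eligible share of unknowns: 0.7756 × 230 = 178.39
Denom: 978 + 178.39 = 1156.39
RR4 = 355 / 1156.39 = 0.3070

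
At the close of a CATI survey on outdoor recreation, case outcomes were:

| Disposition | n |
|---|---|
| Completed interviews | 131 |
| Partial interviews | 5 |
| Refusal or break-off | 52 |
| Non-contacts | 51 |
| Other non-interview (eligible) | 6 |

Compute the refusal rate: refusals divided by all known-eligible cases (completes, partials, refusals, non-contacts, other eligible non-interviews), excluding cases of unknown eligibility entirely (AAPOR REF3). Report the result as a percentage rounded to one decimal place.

Top = 52
Denom = 131 + 5 + 52 + 51 + 6 = 245
REF3 = 52 / 245 = 0.2122

21.2%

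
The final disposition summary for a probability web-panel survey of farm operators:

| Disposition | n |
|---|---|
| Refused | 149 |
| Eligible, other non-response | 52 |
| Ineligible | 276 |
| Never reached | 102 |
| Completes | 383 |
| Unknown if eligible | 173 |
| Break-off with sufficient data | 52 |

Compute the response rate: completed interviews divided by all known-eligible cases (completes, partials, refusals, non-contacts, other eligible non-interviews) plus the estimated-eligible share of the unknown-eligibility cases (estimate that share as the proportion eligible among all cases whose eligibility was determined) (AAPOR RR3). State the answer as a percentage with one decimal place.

44.3%

Num = 383
Determined eligible = 383 + 52 + 149 + 102 + 52 = 738
e = 738 / (738 + 276) = 738 / 1014 = 0.7278
e × U = 0.7278 × 173 = 125.91
Base = 738 + 125.91 = 863.91
RR3 = 383 / 863.91 = 0.4433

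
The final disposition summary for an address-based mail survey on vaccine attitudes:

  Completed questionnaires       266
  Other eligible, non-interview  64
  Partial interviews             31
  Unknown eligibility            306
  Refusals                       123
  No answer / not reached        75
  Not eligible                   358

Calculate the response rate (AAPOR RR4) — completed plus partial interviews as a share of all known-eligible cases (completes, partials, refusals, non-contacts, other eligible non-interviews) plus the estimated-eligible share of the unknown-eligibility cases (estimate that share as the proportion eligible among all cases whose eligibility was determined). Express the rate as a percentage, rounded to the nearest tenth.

Top → 266 + 31 = 297
Determined eligible → 266 + 31 + 123 + 75 + 64 = 559
e = 559 / (559 + 358) = 559 / 917 = 0.6096
Estimated eligible among unknowns → 0.6096 × 306 = 186.54
Denom → 559 + 186.54 = 745.54
RR4 = 297 / 745.54 = 0.3984

39.8%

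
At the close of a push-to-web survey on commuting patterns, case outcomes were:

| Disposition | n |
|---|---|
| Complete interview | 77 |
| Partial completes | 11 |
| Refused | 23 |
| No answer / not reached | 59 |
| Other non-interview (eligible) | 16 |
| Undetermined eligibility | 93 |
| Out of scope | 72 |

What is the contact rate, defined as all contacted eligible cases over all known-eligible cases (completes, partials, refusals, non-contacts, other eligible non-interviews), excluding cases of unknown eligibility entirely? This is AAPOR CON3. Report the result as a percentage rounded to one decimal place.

Numerator: 77 + 11 + 23 + 16 = 127
Denom: 77 + 11 + 23 + 59 + 16 = 186
CON3 = 127 / 186 = 0.6828

68.3%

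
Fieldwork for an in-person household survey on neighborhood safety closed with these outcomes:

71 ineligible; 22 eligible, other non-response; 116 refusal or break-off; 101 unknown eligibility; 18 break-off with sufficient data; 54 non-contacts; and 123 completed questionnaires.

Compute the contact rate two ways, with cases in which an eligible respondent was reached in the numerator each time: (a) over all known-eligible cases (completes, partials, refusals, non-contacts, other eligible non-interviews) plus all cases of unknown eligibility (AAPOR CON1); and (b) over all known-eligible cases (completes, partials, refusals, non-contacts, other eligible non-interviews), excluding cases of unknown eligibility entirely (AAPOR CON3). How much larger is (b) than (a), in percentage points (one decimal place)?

19.5

Top: 123 + 18 + 116 + 22 = 279
Base: 123 + 18 + 116 + 54 + 22 + 101 = 434
CON1 = 279 / 434 = 0.6429
Base: 123 + 18 + 116 + 54 + 22 = 333
CON3 = 279 / 333 = 0.8378
Difference = 83.78 − 64.29 = 19.49 percentage points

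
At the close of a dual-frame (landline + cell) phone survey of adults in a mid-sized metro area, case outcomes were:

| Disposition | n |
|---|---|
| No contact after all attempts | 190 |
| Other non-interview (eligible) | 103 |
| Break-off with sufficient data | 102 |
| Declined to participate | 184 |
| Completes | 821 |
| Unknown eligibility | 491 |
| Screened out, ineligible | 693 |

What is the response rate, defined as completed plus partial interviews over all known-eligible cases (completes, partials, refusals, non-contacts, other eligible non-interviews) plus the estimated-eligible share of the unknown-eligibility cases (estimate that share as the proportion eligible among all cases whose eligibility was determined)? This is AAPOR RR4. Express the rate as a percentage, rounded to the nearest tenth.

53.4%

Num = 821 + 102 = 923
Determined eligible = 821 + 102 + 184 + 190 + 103 = 1400
e = 1400 / (1400 + 693) = 1400 / 2093 = 0.6689
Eligible share of unknowns = 0.6689 × 491 = 328.43
Base = 1400 + 328.43 = 1728.43
RR4 = 923 / 1728.43 = 0.5340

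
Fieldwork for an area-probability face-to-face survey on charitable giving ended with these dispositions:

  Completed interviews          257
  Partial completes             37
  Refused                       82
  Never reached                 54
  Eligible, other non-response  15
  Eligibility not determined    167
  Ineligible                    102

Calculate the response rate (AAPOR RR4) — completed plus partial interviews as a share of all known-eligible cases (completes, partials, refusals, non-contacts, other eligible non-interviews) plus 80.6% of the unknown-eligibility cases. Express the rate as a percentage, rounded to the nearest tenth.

50.7%

Top = 257 + 37 = 294
Known eligible = 257 + 37 + 82 + 54 + 15 = 445
Estimated eligible among unknowns = 0.8060 × 167 = 134.60
Base = 445 + 134.60 = 579.60
RR4 = 294 / 579.60 = 0.5072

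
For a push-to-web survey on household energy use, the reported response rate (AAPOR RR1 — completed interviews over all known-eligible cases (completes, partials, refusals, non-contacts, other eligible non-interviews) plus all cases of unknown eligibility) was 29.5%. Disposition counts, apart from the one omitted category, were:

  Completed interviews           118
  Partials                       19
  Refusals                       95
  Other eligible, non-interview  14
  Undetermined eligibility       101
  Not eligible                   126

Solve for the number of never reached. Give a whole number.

53

RR1 = 118 / D = 0.295
D = 118 / 0.295 = 400.0
Remaining denominator categories sum to 347
never reached = 400.0 − 347 ≈ 53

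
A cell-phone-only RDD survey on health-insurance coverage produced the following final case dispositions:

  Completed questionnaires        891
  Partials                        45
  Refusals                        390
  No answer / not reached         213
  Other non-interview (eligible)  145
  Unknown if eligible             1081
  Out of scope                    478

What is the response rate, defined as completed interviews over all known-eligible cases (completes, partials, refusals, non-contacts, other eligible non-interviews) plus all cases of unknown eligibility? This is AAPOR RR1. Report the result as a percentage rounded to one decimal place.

32.2%

Numerator: 891
Base: 891 + 45 + 390 + 213 + 145 + 1081 = 2765
RR1 = 891 / 2765 = 0.3222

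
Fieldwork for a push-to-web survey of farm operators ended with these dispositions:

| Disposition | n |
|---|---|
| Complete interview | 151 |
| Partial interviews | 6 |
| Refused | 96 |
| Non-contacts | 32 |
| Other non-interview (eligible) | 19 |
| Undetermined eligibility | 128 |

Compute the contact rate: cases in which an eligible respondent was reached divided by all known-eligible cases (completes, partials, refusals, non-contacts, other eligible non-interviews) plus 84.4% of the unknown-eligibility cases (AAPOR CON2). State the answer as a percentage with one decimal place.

Top → 151 + 6 + 96 + 19 = 272
Eligible (known) → 151 + 6 + 96 + 32 + 19 = 304
Estimated eligible among unknowns → 0.8440 × 128 = 108.03
Base → 304 + 108.03 = 412.03
CON2 = 272 / 412.03 = 0.6601

66.0%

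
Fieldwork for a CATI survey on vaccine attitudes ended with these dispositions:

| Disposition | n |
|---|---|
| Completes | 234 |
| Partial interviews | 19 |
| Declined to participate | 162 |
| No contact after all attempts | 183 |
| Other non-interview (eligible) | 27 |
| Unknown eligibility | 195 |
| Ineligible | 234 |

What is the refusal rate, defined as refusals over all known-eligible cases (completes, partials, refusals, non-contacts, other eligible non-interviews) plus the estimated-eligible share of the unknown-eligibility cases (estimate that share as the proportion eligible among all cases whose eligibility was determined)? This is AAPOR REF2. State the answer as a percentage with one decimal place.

21.1%

Numerator: 162
Eligible (known): 234 + 19 + 162 + 183 + 27 = 625
e = 625 / (625 + 234) = 625 / 859 = 0.7276
Eligible share of unknowns: 0.7276 × 195 = 141.88
Denom: 625 + 141.88 = 766.88
REF2 = 162 / 766.88 = 0.2112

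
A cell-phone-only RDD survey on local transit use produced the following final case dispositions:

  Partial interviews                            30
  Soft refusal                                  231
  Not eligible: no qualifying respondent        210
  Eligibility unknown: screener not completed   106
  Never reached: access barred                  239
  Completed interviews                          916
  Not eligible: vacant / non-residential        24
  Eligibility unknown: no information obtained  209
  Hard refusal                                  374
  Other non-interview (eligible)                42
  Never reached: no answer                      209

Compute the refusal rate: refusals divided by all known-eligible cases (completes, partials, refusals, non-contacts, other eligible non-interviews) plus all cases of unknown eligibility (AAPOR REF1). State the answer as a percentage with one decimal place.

Declined to participate = 374 + 231 = 605
Non-contacts = 209 + 239 = 448
Eligibility not determined = 106 + 209 = 315
Out of scope = 210 + 24 = 234
Top → 605
Denom → 916 + 30 + 605 + 448 + 42 + 315 = 2356
REF1 = 605 / 2356 = 0.2568

25.7%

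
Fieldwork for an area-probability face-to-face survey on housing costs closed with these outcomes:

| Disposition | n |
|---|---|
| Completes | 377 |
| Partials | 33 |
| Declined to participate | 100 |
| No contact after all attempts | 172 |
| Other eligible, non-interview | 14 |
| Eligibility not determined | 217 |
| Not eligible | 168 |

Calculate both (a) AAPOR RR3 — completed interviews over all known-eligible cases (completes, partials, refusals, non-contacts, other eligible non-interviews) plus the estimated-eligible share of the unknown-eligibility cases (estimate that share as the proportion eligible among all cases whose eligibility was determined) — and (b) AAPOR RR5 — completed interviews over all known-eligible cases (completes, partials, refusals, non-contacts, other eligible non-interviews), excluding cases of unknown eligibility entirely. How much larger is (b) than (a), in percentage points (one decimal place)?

10.9

Numerator = 377
Determined eligible = 377 + 33 + 100 + 172 + 14 = 696
e = 696 / (696 + 168) = 696 / 864 = 0.8056
e × U = 0.8056 × 217 = 174.82
Denominator = 696 + 174.82 = 870.82
RR3 = 377 / 870.82 = 0.4329
Denominator = 377 + 33 + 100 + 172 + 14 = 696
RR5 = 377 / 696 = 0.5417
Difference = 54.17 − 43.29 = 10.88 percentage points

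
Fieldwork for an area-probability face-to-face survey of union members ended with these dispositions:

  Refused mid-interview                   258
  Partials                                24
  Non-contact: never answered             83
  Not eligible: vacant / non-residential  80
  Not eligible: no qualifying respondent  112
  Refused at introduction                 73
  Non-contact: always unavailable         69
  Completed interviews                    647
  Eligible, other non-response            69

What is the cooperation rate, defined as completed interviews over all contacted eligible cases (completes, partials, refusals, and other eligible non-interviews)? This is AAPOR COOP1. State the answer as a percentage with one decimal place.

Refusal or break-off = 73 + 258 = 331
Non-contacts = 83 + 69 = 152
Screened out, ineligible = 112 + 80 = 192
Num = 647
Denom = 647 + 24 + 331 + 69 = 1071
COOP1 = 647 / 1071 = 0.6041

60.4%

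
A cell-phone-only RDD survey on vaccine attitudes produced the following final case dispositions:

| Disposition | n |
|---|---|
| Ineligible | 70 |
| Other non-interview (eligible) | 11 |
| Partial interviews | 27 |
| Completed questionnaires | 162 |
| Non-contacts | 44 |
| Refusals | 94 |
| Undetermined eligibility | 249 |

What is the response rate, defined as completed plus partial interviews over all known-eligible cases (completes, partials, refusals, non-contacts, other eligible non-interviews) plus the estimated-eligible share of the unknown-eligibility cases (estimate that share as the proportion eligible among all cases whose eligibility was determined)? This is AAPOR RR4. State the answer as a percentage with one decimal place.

Numerator: 162 + 27 = 189
Known eligible: 162 + 27 + 94 + 44 + 11 = 338
e = 338 / (338 + 70) = 338 / 408 = 0.8284
Estimated eligible among unknowns: 0.8284 × 249 = 206.27
Denominator: 338 + 206.27 = 544.27
RR4 = 189 / 544.27 = 0.3473

34.7%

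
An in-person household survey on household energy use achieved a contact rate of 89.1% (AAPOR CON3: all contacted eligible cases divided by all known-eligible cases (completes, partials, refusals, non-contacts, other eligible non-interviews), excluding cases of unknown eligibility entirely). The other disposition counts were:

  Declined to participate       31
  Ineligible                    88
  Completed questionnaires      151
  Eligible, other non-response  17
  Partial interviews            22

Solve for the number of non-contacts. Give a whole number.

27

Num → 151 + 22 + 31 + 17 = 221
CON3 = 221 / D = 0.891
D = 221 / 0.891 = 248.0
Rest of base = 221
non-contacts = 248.0 − 221 ≈ 27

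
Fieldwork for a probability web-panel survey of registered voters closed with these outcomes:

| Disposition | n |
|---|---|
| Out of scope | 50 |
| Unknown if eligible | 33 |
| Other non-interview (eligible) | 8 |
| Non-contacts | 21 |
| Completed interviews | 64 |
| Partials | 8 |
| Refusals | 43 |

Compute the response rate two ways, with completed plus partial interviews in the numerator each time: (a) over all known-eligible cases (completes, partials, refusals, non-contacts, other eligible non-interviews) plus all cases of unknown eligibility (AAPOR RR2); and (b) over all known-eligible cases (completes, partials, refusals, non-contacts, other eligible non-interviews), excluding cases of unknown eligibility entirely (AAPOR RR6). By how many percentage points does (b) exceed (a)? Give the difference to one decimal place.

Top → 64 + 8 = 72
Denom → 64 + 8 + 43 + 21 + 8 + 33 = 177
RR2 = 72 / 177 = 0.4068
Denom → 64 + 8 + 43 + 21 + 8 = 144
RR6 = 72 / 144 = 0.5000
Difference = 50.00 − 40.68 = 9.32 percentage points

9.3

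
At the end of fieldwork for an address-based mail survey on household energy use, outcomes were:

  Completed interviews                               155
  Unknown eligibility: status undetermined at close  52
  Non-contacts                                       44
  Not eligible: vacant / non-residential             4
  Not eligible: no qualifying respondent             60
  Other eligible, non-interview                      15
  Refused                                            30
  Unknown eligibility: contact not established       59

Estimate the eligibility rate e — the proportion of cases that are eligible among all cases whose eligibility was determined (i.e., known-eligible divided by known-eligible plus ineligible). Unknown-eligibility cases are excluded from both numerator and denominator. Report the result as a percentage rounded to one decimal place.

79.2%

Undetermined eligibility = 59 + 52 = 111
Out of scope = 60 + 4 = 64
Determined eligible = 155 + 30 + 44 + 15 = 244
e = 244 / (244 + 64) = 244 / 308 = 0.7922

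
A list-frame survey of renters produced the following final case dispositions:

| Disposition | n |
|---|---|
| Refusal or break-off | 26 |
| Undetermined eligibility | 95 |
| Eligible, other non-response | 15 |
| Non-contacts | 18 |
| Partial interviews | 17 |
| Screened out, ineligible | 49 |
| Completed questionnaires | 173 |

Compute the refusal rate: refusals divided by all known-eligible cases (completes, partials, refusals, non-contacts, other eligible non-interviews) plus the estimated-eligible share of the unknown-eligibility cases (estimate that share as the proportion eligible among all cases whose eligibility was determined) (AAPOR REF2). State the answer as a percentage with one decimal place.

7.9%

Top: 26
Known eligible: 173 + 17 + 26 + 18 + 15 = 249
e = 249 / (249 + 49) = 249 / 298 = 0.8356
Estimated eligible among unknowns: 0.8356 × 95 = 79.38
Denominator: 249 + 79.38 = 328.38
REF2 = 26 / 328.38 = 0.0792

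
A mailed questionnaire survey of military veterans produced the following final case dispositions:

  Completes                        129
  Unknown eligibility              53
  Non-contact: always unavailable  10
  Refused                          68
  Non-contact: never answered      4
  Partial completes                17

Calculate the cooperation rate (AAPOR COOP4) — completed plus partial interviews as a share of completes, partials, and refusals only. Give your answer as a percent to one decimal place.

No contact after all attempts = 4 + 10 = 14
Num: 129 + 17 = 146
Base: 129 + 17 + 68 = 214
COOP4 = 146 / 214 = 0.6822

68.2%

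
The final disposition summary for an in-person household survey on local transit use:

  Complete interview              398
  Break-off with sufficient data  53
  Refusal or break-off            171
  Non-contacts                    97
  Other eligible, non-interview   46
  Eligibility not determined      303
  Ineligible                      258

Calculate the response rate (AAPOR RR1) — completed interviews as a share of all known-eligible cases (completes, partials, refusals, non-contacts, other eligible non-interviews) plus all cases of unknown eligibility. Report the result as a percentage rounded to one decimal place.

Top → 398
Denominator → 398 + 53 + 171 + 97 + 46 + 303 = 1068
RR1 = 398 / 1068 = 0.3727

37.3%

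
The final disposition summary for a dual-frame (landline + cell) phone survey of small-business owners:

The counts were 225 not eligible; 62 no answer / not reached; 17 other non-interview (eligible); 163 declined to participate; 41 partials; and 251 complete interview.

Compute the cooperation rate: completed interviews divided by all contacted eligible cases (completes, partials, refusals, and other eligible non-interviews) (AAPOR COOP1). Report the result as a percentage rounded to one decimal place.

Numerator → 251
Base → 251 + 41 + 163 + 17 = 472
COOP1 = 251 / 472 = 0.5318

53.2%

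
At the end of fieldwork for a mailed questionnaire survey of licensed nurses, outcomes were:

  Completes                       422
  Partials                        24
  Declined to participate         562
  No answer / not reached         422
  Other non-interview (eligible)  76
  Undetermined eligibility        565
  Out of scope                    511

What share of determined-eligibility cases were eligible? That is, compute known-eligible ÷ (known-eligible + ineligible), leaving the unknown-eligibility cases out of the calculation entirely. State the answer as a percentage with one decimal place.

Determined eligible = 422 + 24 + 562 + 422 + 76 = 1506
e = 1506 / (1506 + 511) = 1506 / 2017 = 0.7467

74.7%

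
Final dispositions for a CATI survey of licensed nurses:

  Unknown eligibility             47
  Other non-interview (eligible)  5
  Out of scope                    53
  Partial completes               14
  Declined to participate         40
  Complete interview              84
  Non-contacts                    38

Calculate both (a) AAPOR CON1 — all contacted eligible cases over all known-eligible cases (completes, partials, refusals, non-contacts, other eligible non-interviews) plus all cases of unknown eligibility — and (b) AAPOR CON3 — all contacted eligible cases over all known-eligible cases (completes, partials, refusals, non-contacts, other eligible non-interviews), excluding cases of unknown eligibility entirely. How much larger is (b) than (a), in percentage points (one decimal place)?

16.3

Top → 84 + 14 + 40 + 5 = 143
Denom → 84 + 14 + 40 + 38 + 5 + 47 = 228
CON1 = 143 / 228 = 0.6272
Denom → 84 + 14 + 40 + 38 + 5 = 181
CON3 = 143 / 181 = 0.7901
Difference = 79.01 − 62.72 = 16.29 percentage points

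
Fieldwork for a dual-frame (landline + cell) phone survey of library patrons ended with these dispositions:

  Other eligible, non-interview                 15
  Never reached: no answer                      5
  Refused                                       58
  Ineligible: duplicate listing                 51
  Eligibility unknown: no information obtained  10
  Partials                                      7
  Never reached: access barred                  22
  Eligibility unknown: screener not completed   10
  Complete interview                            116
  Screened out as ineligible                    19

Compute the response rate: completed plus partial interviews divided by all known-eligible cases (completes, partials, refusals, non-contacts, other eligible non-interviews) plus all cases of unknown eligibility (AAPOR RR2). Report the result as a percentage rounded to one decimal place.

50.6%

Never reached = 5 + 22 = 27
Unknown if eligible = 10 + 10 = 20
Not eligible = 19 + 51 = 70
Numerator → 116 + 7 = 123
Denom → 116 + 7 + 58 + 27 + 15 + 20 = 243
RR2 = 123 / 243 = 0.5062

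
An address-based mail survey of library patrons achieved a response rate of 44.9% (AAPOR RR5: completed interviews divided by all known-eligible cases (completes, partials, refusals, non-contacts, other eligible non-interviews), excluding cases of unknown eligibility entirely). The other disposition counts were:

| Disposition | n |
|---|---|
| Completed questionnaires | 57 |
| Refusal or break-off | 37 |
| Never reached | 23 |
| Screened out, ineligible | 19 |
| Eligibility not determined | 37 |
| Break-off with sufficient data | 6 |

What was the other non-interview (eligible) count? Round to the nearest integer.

4

RR5 = 57 / D = 0.449
D = 57 / 0.449 = 126.9
Other denominator terms total 123
other non-interview (eligible) = 126.9 − 123 ≈ 4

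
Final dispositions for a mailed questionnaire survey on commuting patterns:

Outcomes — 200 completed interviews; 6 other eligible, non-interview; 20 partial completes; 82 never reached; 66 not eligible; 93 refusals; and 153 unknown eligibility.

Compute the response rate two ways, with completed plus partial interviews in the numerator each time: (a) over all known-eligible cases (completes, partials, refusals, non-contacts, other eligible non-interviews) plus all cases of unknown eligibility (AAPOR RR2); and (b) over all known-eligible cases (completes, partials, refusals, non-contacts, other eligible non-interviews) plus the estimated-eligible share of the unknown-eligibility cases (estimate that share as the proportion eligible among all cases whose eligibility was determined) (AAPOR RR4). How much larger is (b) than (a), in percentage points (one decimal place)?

1.6

Top = 200 + 20 = 220
Base = 200 + 20 + 93 + 82 + 6 + 153 = 554
RR2 = 220 / 554 = 0.3971
Determined eligible = 200 + 20 + 93 + 82 + 6 = 401
e = 401 / (401 + 66) = 401 / 467 = 0.8587
Estimated eligible among unknowns = 0.8587 × 153 = 131.38
Base = 401 + 131.38 = 532.38
RR4 = 220 / 532.38 = 0.4132
Difference = 41.32 − 39.71 = 1.61 percentage points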